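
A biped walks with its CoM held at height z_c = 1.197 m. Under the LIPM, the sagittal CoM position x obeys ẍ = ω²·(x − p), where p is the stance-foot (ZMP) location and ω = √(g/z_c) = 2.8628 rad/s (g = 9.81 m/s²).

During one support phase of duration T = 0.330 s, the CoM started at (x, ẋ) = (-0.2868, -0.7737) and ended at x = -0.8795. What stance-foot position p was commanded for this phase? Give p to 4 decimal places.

ωT = 2.8628·0.330 = 0.944724; cosh(ωT) = 1.480445, sinh(ωT) = 1.091658
x(T) = p + (x₀−p)·cosh(ωT) + (ẋ₀/ω)·sinh(ωT) ⇒ p·(1 − cosh) = x(T) − x₀·cosh − (ẋ₀/ω)·sinh
numerator   = -0.8795 − (-0.2868)·1.480445 − (-0.7737/2.8628)·1.091658 = -0.159877
denominator = 1 − 1.480445 = -0.480445
p = -0.159877 / -0.480445 = 0.3328

p = 0.3328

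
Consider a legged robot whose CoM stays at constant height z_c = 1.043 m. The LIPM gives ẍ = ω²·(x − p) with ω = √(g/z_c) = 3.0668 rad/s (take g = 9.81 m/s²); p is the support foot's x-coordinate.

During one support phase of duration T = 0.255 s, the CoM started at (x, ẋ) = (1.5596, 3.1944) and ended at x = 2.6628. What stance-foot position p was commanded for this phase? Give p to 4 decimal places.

p = 0.9285

ωT = 3.0668·0.255 = 0.782034; cosh(ωT) = 1.321694, sinh(ωT) = 0.864220
x(T) = p + (x₀−p)·cosh(ωT) + (ẋ₀/ω)·sinh(ωT) ⇒ p·(1 − cosh) = x(T) − x₀·cosh − (ẋ₀/ω)·sinh
numerator   = 2.6628 − (1.5596)·1.321694 − (3.1944/3.0668)·0.864220 = -0.298691
denominator = 1 − 1.321694 = -0.321694
p = -0.298691 / -0.321694 = 0.9285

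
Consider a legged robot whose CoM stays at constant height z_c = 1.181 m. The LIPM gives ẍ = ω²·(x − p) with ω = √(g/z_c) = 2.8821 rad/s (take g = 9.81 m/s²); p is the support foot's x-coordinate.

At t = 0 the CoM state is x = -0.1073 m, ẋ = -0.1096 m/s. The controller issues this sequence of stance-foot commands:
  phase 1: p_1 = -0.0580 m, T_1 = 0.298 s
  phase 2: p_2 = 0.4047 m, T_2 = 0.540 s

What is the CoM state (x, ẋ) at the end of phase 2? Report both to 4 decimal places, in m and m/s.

phase 1: p=-0.0580, T=0.298, ωT=0.858866, cosh=1.392062, sinh=0.968420; start (x,ẋ)=(-0.107300, -0.109600) → end (x,ẋ)=(-0.163456, -0.290170)
phase 2: p=0.4047, T=0.540, ωT=1.556334, cosh=2.476158, sinh=2.265250; start (x,ẋ)=(-0.163456, -0.290170) → end (x,ẋ)=(-1.230208, -4.427811)

x = -1.2302, ẋ = -4.4278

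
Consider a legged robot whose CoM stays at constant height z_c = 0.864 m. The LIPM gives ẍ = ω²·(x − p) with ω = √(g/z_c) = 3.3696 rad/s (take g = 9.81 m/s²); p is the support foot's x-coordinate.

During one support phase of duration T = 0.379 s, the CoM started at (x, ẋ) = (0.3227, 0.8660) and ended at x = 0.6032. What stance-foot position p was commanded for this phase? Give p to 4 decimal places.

p = 0.4777

ωT = 3.3696·0.379 = 1.277078; cosh(ωT) = 1.932499, sinh(ωT) = 1.653648
x(T) = p + (x₀−p)·cosh(ωT) + (ẋ₀/ω)·sinh(ωT) ⇒ p·(1 − cosh) = x(T) − x₀·cosh − (ẋ₀/ω)·sinh
numerator   = 0.6032 − (0.3227)·1.932499 − (0.8660/3.3696)·1.653648 = -0.445411
denominator = 1 − 1.932499 = -0.932499
p = -0.445411 / -0.932499 = 0.4777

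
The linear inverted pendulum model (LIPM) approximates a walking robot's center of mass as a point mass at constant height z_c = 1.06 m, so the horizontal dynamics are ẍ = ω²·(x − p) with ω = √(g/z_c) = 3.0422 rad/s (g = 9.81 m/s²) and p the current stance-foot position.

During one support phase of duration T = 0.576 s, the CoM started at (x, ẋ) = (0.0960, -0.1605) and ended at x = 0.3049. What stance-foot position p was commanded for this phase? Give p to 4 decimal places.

p = -0.0849

ωT = 3.0422·0.576 = 1.752307; cosh(ωT) = 2.970634, sinh(ωT) = 2.797261
x(T) = p + (x₀−p)·cosh(ωT) + (ẋ₀/ω)·sinh(ωT) ⇒ p·(1 − cosh) = x(T) − x₀·cosh − (ẋ₀/ω)·sinh
numerator   = 0.3049 − (0.0960)·2.970634 − (-0.1605/3.0422)·2.797261 = 0.167297
denominator = 1 − 2.970634 = -1.970634
p = 0.167297 / -1.970634 = -0.0849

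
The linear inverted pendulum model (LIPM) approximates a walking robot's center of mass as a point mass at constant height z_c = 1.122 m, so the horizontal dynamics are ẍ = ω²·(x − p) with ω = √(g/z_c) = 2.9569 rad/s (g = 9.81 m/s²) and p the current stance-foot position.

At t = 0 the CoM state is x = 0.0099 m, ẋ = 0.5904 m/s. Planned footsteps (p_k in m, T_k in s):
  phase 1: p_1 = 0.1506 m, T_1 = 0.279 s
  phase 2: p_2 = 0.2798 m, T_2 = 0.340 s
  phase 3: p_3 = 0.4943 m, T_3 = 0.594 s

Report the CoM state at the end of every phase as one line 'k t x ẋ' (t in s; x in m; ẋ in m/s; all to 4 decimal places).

1 0.2790 0.1433 0.4195
2 0.6190 0.2362 0.1722
3 1.2130 -0.1118 -1.6306

phase 1: p=0.1506, T=0.279, ωT=0.824975, cosh=1.360035, sinh=0.921789; start (x,ẋ)=(0.009900, 0.590400) → end (x,ẋ)=(0.143295, 0.419467)
phase 2: p=0.2798, T=0.340, ωT=1.005346, cosh=1.549385, sinh=1.183467; start (x,ẋ)=(0.143295, 0.419467) → end (x,ẋ)=(0.236189, 0.172233)
phase 3: p=0.4943, T=0.594, ωT=1.756399, cosh=2.982104, sinh=2.809438; start (x,ẋ)=(0.236189, 0.172233) → end (x,ẋ)=(-0.111770, -1.630570)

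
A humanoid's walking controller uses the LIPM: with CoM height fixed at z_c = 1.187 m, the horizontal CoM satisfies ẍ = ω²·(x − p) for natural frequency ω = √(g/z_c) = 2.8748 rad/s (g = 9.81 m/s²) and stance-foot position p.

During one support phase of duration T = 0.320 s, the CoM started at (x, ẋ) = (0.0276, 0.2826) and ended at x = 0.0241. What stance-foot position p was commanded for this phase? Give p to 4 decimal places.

p = 0.2639

ωT = 2.8748·0.320 = 0.919936; cosh(ωT) = 1.453837, sinh(ωT) = 1.055293
x(T) = p + (x₀−p)·cosh(ωT) + (ẋ₀/ω)·sinh(ωT) ⇒ p·(1 − cosh) = x(T) − x₀·cosh − (ẋ₀/ω)·sinh
numerator   = 0.0241 − (0.0276)·1.453837 − (0.2826/2.8748)·1.055293 = -0.119764
denominator = 1 − 1.453837 = -0.453837
p = -0.119764 / -0.453837 = 0.2639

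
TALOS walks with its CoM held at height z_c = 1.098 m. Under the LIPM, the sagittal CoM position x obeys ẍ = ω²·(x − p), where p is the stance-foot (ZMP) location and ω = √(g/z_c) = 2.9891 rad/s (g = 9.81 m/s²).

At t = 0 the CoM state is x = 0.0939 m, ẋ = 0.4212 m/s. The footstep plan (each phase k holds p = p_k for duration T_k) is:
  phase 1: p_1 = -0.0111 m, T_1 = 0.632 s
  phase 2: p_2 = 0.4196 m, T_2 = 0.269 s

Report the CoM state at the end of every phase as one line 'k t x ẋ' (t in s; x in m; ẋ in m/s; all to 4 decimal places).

phase 1: p=-0.0111, T=0.632, ωT=1.889111, cosh=3.382347, sinh=3.231141; start (x,ẋ)=(0.093900, 0.421200) → end (x,ẋ)=(0.799353, 2.438756)
phase 2: p=0.4196, T=0.269, ωT=0.804068, cosh=1.341059, sinh=0.893554; start (x,ẋ)=(0.799353, 2.438756) → end (x,ẋ)=(1.657906, 4.284805)

1 0.6320 0.7994 2.4388
2 0.9010 1.6579 4.2848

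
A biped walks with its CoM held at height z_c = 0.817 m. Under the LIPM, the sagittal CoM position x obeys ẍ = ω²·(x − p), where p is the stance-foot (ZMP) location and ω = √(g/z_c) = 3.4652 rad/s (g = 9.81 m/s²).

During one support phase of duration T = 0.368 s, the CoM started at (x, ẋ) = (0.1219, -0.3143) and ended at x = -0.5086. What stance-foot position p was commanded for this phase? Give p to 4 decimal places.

p = 0.6393

ωT = 3.4652·0.368 = 1.275194; cosh(ωT) = 1.929386, sinh(ωT) = 1.650009
x(T) = p + (x₀−p)·cosh(ωT) + (ẋ₀/ω)·sinh(ωT) ⇒ p·(1 − cosh) = x(T) − x₀·cosh − (ẋ₀/ω)·sinh
numerator   = -0.5086 − (0.1219)·1.929386 − (-0.3143/3.4652)·1.650009 = -0.594133
denominator = 1 − 1.929386 = -0.929386
p = -0.594133 / -0.929386 = 0.6393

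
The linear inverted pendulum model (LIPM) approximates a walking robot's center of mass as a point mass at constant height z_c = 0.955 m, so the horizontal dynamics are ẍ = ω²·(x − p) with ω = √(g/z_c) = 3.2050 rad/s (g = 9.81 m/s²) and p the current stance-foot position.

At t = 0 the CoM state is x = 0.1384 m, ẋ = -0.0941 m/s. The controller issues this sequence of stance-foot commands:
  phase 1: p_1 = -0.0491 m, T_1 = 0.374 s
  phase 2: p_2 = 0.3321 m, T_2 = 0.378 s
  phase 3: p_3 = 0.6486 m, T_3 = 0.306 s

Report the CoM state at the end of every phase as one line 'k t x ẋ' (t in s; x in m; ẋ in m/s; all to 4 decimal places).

1 0.3740 0.2458 0.7355
2 0.7520 0.5255 0.9211
3 1.0580 0.7906 0.9485

phase 1: p=-0.0491, T=0.374, ωT=1.198670, cosh=1.808650, sinh=1.507055; start (x,ẋ)=(0.138400, -0.094100) → end (x,ẋ)=(0.245774, 0.735452)
phase 2: p=0.3321, T=0.378, ωT=1.211490, cosh=1.828119, sinh=1.530366; start (x,ẋ)=(0.245774, 0.735452) → end (x,ẋ)=(0.525459, 0.921080)
phase 3: p=0.6486, T=0.306, ωT=0.980730, cosh=1.520720, sinh=1.145682; start (x,ẋ)=(0.525459, 0.921080) → end (x,ẋ)=(0.790593, 0.948542)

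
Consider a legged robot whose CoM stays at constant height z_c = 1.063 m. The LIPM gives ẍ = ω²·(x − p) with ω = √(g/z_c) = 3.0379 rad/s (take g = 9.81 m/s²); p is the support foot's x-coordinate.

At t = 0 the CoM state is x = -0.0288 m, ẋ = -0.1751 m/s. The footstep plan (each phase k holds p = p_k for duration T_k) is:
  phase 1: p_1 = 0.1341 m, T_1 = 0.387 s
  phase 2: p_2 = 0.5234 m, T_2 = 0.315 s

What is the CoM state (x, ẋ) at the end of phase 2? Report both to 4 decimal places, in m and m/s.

phase 1: p=0.1341, T=0.387, ωT=1.175667, cosh=1.774459, sinh=1.465846; start (x,ẋ)=(-0.028800, -0.175100) → end (x,ẋ)=(-0.239448, -1.036117)
phase 2: p=0.5234, T=0.315, ωT=0.956939, cosh=1.493890, sinh=1.109823; start (x,ẋ)=(-0.239448, -1.036117) → end (x,ẋ)=(-0.994732, -4.119812)

x = -0.9947, ẋ = -4.1198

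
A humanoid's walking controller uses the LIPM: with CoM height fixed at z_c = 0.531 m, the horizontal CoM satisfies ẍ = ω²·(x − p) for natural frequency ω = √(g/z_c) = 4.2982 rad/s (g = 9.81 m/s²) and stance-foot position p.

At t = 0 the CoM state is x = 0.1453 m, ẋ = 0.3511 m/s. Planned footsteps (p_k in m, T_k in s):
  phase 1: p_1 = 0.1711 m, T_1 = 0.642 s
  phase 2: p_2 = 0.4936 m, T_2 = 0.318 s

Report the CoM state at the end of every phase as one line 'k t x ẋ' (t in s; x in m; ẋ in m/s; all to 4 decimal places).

1 0.6420 0.6089 1.9112
2 0.9600 1.5500 4.9015

phase 1: p=0.1711, T=0.642, ωT=2.759444, cosh=7.927197, sinh=7.863870; start (x,ẋ)=(0.145300, 0.351100) → end (x,ẋ)=(0.608941, 1.911186)
phase 2: p=0.4936, T=0.318, ωT=1.366828, cosh=2.088900, sinh=1.833986; start (x,ẋ)=(0.608941, 1.911186) → end (x,ẋ)=(1.550015, 4.901495)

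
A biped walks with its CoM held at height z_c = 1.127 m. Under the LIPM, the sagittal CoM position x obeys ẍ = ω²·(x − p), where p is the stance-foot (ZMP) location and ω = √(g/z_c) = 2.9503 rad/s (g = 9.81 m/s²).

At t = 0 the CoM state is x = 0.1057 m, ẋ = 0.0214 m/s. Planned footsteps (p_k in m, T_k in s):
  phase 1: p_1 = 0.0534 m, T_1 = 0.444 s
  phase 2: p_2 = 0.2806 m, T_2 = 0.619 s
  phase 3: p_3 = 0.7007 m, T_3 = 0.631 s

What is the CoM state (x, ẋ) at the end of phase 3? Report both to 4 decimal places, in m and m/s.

x = -0.8160, ẋ = -4.2662

phase 1: p=0.0534, T=0.444, ωT=1.309933, cosh=1.987882, sinh=1.718044; start (x,ẋ)=(0.105700, 0.021400) → end (x,ẋ)=(0.169828, 0.307636)
phase 2: p=0.2806, T=0.619, ωT=1.826236, cosh=3.185742, sinh=3.024723; start (x,ẋ)=(0.169828, 0.307636) → end (x,ẋ)=(0.243106, -0.008462)
phase 3: p=0.7007, T=0.631, ωT=1.861639, cosh=3.294847, sinh=3.139429; start (x,ẋ)=(0.243106, -0.008462) → end (x,ẋ)=(-0.816008, -4.266238)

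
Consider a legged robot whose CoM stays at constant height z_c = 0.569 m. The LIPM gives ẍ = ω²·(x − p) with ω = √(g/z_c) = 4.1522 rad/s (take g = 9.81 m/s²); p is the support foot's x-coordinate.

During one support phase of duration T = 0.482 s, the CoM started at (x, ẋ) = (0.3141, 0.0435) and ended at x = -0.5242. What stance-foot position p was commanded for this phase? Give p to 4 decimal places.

p = 0.6308

ωT = 4.1522·0.482 = 2.001360; cosh(ωT) = 3.767133, sinh(ωT) = 3.631982
x(T) = p + (x₀−p)·cosh(ωT) + (ẋ₀/ω)·sinh(ωT) ⇒ p·(1 − cosh) = x(T) − x₀·cosh − (ẋ₀/ω)·sinh
numerator   = -0.5242 − (0.3141)·3.767133 − (0.0435/4.1522)·3.631982 = -1.745507
denominator = 1 − 3.767133 = -2.767133
p = -1.745507 / -2.767133 = 0.6308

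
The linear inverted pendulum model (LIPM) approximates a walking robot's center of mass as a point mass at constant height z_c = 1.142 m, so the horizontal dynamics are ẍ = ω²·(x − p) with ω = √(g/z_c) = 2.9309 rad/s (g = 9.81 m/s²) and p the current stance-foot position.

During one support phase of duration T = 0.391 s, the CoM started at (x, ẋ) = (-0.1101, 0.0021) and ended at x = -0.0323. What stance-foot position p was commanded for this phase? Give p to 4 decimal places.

ωT = 2.9309·0.391 = 1.145982; cosh(ωT) = 1.731720, sinh(ωT) = 1.413808
x(T) = p + (x₀−p)·cosh(ωT) + (ẋ₀/ω)·sinh(ωT) ⇒ p·(1 − cosh) = x(T) − x₀·cosh − (ẋ₀/ω)·sinh
numerator   = -0.0323 − (-0.1101)·1.731720 − (0.0021/2.9309)·1.413808 = 0.157349
denominator = 1 − 1.731720 = -0.731720
p = 0.157349 / -0.731720 = -0.2150

p = -0.2150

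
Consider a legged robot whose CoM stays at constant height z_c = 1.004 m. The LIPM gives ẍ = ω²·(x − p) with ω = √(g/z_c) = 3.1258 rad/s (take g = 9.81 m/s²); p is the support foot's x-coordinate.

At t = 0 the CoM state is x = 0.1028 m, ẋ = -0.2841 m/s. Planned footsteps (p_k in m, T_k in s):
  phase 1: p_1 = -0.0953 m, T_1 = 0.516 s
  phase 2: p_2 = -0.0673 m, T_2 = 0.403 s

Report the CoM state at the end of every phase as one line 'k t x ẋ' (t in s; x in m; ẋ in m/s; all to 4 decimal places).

phase 1: p=-0.0953, T=0.516, ωT=1.612913, cosh=2.608355, sinh=2.409049; start (x,ẋ)=(0.102800, -0.284100) → end (x,ẋ)=(0.202460, 0.750700)
phase 2: p=-0.0673, T=0.403, ωT=1.259697, cosh=1.904047, sinh=1.620307; start (x,ẋ)=(0.202460, 0.750700) → end (x,ẋ)=(0.835473, 2.795636)

1 0.5160 0.2025 0.7507
2 0.9190 0.8355 2.7956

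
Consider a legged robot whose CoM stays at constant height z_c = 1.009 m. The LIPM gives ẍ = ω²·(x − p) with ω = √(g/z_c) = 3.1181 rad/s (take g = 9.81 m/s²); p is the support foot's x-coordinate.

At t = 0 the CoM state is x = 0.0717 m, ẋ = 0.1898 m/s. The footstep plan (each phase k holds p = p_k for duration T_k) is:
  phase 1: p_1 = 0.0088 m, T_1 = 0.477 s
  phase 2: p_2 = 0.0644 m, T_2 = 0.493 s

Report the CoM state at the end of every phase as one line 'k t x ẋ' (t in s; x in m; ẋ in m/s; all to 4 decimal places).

phase 1: p=0.0088, T=0.477, ωT=1.487334, cosh=2.325628, sinh=2.099653; start (x,ẋ)=(0.071700, 0.189800) → end (x,ẋ)=(0.282889, 0.853206)
phase 2: p=0.0644, T=0.493, ωT=1.537223, cosh=2.433317, sinh=2.218339; start (x,ẋ)=(0.282889, 0.853206) → end (x,ẋ)=(1.203057, 3.587407)

1 0.4770 0.2829 0.8532
2 0.9700 1.2031 3.5874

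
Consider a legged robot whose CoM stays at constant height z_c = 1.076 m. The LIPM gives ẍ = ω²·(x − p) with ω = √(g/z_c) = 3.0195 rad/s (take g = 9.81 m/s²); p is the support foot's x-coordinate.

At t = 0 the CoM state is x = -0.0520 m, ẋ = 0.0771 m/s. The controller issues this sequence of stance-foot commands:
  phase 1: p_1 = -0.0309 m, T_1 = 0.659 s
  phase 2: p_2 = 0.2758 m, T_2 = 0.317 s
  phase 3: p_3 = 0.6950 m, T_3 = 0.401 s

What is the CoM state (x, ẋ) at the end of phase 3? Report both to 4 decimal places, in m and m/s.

phase 1: p=-0.0309, T=0.659, ωT=1.989850, cosh=3.725578, sinh=3.588862; start (x,ẋ)=(-0.052000, 0.077100) → end (x,ẋ)=(-0.017872, 0.058590)
phase 2: p=0.2758, T=0.317, ωT=0.957182, cosh=1.494160, sinh=1.110186; start (x,ẋ)=(-0.017872, 0.058590) → end (x,ẋ)=(-0.141450, -0.896904)
phase 3: p=0.6950, T=0.401, ωT=1.210819, cosh=1.827093, sinh=1.529140; start (x,ẋ)=(-0.141450, -0.896904) → end (x,ẋ)=(-1.287485, -5.500819)

x = -1.2875, ẋ = -5.5008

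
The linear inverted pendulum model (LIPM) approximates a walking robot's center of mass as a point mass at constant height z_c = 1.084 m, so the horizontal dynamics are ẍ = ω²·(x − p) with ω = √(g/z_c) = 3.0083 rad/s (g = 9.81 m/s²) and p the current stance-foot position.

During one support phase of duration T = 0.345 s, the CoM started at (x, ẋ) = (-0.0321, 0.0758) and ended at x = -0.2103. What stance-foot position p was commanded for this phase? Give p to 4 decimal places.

p = 0.3234

ωT = 3.0083·0.345 = 1.037864; cosh(ωT) = 1.588695, sinh(ωT) = 1.234484
x(T) = p + (x₀−p)·cosh(ωT) + (ẋ₀/ω)·sinh(ωT) ⇒ p·(1 − cosh) = x(T) − x₀·cosh − (ẋ₀/ω)·sinh
numerator   = -0.2103 − (-0.0321)·1.588695 − (0.0758/3.0083)·1.234484 = -0.190408
denominator = 1 − 1.588695 = -0.588695
p = -0.190408 / -0.588695 = 0.3234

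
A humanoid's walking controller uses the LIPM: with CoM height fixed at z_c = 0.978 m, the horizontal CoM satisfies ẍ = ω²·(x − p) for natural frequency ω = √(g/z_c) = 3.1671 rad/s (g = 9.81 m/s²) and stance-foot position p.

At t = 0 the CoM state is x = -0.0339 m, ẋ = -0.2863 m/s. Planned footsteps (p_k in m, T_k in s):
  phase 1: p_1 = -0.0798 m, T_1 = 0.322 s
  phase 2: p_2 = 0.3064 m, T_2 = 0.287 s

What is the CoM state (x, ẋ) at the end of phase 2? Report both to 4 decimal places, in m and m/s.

x = -0.3938, ẋ = -1.7876

phase 1: p=-0.0798, T=0.322, ωT=1.019806, cosh=1.566661, sinh=1.205996; start (x,ẋ)=(-0.033900, -0.286300) → end (x,ẋ)=(-0.116910, -0.273220)
phase 2: p=0.3064, T=0.287, ωT=0.908958, cosh=1.442339, sinh=1.039395; start (x,ẋ)=(-0.116910, -0.273220) → end (x,ẋ)=(-0.393823, -1.787556)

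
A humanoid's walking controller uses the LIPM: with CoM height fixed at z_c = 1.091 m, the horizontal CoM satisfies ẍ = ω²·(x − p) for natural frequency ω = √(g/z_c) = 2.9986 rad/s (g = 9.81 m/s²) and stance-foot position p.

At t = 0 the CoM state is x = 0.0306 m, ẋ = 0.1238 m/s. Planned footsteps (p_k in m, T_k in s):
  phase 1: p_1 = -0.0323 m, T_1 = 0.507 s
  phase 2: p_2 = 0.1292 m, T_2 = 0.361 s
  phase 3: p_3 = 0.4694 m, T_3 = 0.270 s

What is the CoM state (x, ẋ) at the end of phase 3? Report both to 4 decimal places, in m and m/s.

phase 1: p=-0.0323, T=0.507, ωT=1.520290, cosh=2.396100, sinh=2.177452; start (x,ẋ)=(0.030600, 0.123800) → end (x,ẋ)=(0.208313, 0.707331)
phase 2: p=0.1292, T=0.361, ωT=1.082495, cosh=1.645392, sinh=1.306643; start (x,ẋ)=(0.208313, 0.707331) → end (x,ẋ)=(0.567592, 1.473808)
phase 3: p=0.4694, T=0.270, ωT=0.809622, cosh=1.346042, sinh=0.901016; start (x,ẋ)=(0.567592, 1.473808) → end (x,ẋ)=(1.044418, 2.249101)

x = 1.0444, ẋ = 2.2491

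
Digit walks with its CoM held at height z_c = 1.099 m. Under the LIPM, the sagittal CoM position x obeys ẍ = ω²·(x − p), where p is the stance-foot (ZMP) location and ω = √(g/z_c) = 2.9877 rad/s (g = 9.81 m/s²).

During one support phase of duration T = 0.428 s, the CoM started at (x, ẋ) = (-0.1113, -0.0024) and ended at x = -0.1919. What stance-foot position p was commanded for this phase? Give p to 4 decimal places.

ωT = 2.9877·0.428 = 1.278736; cosh(ωT) = 1.935242, sinh(ωT) = 1.656853
x(T) = p + (x₀−p)·cosh(ωT) + (ẋ₀/ω)·sinh(ωT) ⇒ p·(1 − cosh) = x(T) − x₀·cosh − (ẋ₀/ω)·sinh
numerator   = -0.1919 − (-0.1113)·1.935242 − (-0.0024/2.9877)·1.656853 = 0.024823
denominator = 1 − 1.935242 = -0.935242
p = 0.024823 / -0.935242 = -0.0265

p = -0.0265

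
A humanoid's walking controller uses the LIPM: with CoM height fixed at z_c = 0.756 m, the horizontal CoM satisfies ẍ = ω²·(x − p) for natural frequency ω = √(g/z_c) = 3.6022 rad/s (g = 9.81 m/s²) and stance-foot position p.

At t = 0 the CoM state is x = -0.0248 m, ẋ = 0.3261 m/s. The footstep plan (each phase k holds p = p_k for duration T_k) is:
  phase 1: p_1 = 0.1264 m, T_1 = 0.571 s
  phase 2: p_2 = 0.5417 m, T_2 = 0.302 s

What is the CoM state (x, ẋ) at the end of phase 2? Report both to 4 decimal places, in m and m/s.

phase 1: p=0.1264, T=0.571, ωT=2.056856, cosh=3.974599, sinh=3.846744; start (x,ẋ)=(-0.024800, 0.326100) → end (x,ẋ)=(-0.126321, -0.799022)
phase 2: p=0.5417, T=0.302, ωT=1.087864, cosh=1.652432, sinh=1.315497; start (x,ẋ)=(-0.126321, -0.799022) → end (x,ẋ)=(-0.853957, -4.485871)

x = -0.8540, ẋ = -4.4859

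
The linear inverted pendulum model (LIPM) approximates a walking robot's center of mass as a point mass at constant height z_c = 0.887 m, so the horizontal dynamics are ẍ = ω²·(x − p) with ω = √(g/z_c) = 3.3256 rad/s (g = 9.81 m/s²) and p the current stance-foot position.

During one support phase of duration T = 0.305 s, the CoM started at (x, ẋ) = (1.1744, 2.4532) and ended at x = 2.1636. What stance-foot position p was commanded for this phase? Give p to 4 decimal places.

ωT = 3.3256·0.305 = 1.014308; cosh(ωT) = 1.560054, sinh(ωT) = 1.197401
x(T) = p + (x₀−p)·cosh(ωT) + (ẋ₀/ω)·sinh(ωT) ⇒ p·(1 − cosh) = x(T) − x₀·cosh − (ẋ₀/ω)·sinh
numerator   = 2.1636 − (1.1744)·1.560054 − (2.4532/3.3256)·1.197401 = -0.551816
denominator = 1 − 1.560054 = -0.560054
p = -0.551816 / -0.560054 = 0.9853

p = 0.9853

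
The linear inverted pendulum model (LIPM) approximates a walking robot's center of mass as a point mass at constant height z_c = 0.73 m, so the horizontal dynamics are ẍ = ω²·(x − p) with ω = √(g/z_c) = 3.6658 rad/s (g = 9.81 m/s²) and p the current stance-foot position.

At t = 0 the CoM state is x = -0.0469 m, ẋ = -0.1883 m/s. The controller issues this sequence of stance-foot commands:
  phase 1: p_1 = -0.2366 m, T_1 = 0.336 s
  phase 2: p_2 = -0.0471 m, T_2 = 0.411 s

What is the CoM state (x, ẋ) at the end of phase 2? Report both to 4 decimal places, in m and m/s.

x = 0.5816, ẋ = 2.4017

phase 1: p=-0.2366, T=0.336, ωT=1.231709, cosh=1.859437, sinh=1.567644; start (x,ẋ)=(-0.046900, -0.188300) → end (x,ẋ)=(0.035611, 0.740011)
phase 2: p=-0.0471, T=0.411, ωT=1.506644, cosh=2.366608, sinh=2.144956; start (x,ẋ)=(0.035611, 0.740011) → end (x,ẋ)=(0.581643, 2.401667)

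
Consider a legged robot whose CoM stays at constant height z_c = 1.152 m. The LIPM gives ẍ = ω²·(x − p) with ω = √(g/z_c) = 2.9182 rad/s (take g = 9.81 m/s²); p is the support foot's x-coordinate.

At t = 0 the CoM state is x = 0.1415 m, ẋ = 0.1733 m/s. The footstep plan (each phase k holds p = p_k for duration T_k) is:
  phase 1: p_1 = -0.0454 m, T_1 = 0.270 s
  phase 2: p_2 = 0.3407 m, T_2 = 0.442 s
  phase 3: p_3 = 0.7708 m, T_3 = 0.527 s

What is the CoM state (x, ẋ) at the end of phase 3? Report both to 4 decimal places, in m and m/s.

phase 1: p=-0.0454, T=0.270, ωT=0.787914, cosh=1.326799, sinh=0.872006; start (x,ẋ)=(0.141500, 0.173300) → end (x,ẋ)=(0.254364, 0.705537)
phase 2: p=0.3407, T=0.442, ωT=1.289844, cosh=1.953767, sinh=1.678454; start (x,ẋ)=(0.254364, 0.705537) → end (x,ẋ)=(0.577820, 0.955573)
phase 3: p=0.7708, T=0.527, ωT=1.537891, cosh=2.434799, sinh=2.219966; start (x,ẋ)=(0.577820, 0.955573) → end (x,ẋ)=(1.027867, 1.076448)

x = 1.0279, ẋ = 1.0764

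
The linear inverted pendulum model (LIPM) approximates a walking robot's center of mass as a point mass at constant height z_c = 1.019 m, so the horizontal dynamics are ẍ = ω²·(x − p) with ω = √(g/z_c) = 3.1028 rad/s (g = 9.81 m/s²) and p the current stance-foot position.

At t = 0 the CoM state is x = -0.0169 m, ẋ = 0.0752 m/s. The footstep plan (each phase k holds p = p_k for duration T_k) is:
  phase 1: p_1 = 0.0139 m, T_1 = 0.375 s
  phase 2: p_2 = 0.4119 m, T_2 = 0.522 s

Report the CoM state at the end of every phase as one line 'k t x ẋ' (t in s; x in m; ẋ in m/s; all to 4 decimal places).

1 0.3750 -0.0052 -0.0059
2 0.8970 -0.6875 -3.1562

phase 1: p=0.0139, T=0.375, ωT=1.163550, cosh=1.756826, sinh=1.444451; start (x,ẋ)=(-0.016900, 0.075200) → end (x,ẋ)=(-0.005202, -0.005927)
phase 2: p=0.4119, T=0.522, ωT=1.619662, cosh=2.624673, sinh=2.426707; start (x,ẋ)=(-0.005202, -0.005927) → end (x,ẋ)=(-0.687493, -3.156166)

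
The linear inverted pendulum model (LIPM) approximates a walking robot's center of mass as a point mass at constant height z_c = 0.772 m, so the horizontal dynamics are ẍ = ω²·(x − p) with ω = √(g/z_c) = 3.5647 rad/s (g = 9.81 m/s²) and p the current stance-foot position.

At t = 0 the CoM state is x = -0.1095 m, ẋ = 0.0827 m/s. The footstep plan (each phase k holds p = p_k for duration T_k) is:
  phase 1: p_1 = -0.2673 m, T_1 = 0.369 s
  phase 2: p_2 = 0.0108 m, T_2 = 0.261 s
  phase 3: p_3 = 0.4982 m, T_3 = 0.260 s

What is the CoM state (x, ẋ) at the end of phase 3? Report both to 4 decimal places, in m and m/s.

x = 1.0366, ẋ = 2.7415

phase 1: p=-0.2673, T=0.369, ωT=1.315374, cosh=1.997260, sinh=1.728886; start (x,ẋ)=(-0.109500, 0.082700) → end (x,ẋ)=(0.087977, 1.137688)
phase 2: p=0.0108, T=0.261, ωT=0.930387, cosh=1.464945, sinh=1.070544; start (x,ẋ)=(0.087977, 1.137688) → end (x,ẋ)=(0.465529, 1.961172)
phase 3: p=0.4982, T=0.260, ωT=0.926822, cosh=1.461138, sinh=1.065329; start (x,ẋ)=(0.465529, 1.961172) → end (x,ẋ)=(1.036569, 2.741473)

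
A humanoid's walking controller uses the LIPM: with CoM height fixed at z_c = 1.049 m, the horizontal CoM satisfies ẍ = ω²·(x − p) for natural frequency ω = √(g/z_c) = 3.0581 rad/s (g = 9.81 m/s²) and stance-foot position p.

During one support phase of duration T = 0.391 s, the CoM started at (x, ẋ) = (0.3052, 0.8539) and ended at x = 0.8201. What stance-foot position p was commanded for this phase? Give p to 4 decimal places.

ωT = 3.0581·0.391 = 1.195717; cosh(ωT) = 1.804207, sinh(ωT) = 1.501720
x(T) = p + (x₀−p)·cosh(ωT) + (ẋ₀/ω)·sinh(ωT) ⇒ p·(1 − cosh) = x(T) − x₀·cosh − (ẋ₀/ω)·sinh
numerator   = 0.8201 − (0.3052)·1.804207 − (0.8539/3.0581)·1.501720 = -0.149863
denominator = 1 − 1.804207 = -0.804207
p = -0.149863 / -0.804207 = 0.1863

p = 0.1863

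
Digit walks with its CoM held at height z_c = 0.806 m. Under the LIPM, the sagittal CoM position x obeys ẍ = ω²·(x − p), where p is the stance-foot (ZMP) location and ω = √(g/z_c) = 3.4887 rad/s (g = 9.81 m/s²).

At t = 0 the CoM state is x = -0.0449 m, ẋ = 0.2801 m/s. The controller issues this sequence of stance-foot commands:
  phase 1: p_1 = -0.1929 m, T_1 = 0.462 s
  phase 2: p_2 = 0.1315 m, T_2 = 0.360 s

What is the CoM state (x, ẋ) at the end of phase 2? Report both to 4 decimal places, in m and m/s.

phase 1: p=-0.1929, T=0.462, ωT=1.611779, cosh=2.605627, sinh=2.406094; start (x,ẋ)=(-0.044900, 0.280100) → end (x,ẋ)=(0.385913, 1.972169)
phase 2: p=0.1315, T=0.360, ωT=1.255932, cosh=1.897960, sinh=1.613149; start (x,ẋ)=(0.385913, 1.972169) → end (x,ẋ)=(1.526282, 5.174880)

x = 1.5263, ẋ = 5.1749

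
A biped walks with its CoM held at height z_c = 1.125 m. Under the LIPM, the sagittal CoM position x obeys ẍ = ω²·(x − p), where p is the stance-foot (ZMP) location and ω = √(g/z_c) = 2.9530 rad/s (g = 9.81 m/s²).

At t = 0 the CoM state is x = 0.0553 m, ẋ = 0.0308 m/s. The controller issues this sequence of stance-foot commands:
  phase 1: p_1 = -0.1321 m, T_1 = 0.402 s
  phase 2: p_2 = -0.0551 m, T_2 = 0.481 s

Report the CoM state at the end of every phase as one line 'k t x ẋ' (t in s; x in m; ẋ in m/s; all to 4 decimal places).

1 0.4020 0.2191 0.8776
2 0.8830 1.1246 3.5000

phase 1: p=-0.1321, T=0.402, ωT=1.187106, cosh=1.791343, sinh=1.486240; start (x,ẋ)=(0.055300, 0.030800) → end (x,ẋ)=(0.219099, 0.877647)
phase 2: p=-0.0551, T=0.481, ωT=1.420393, cosh=2.190183, sinh=1.948564; start (x,ẋ)=(0.219099, 0.877647) → end (x,ẋ)=(1.124569, 3.499979)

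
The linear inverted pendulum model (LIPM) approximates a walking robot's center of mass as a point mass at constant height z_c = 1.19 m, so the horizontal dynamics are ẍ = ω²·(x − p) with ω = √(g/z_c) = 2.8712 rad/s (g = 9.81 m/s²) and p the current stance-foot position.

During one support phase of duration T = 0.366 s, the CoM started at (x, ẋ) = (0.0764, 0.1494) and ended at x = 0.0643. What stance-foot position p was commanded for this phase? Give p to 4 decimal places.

p = 0.2044

ωT = 2.8712·0.366 = 1.050859; cosh(ωT) = 1.604872, sinh(ωT) = 1.255235
x(T) = p + (x₀−p)·cosh(ωT) + (ẋ₀/ω)·sinh(ωT) ⇒ p·(1 − cosh) = x(T) − x₀·cosh − (ẋ₀/ω)·sinh
numerator   = 0.0643 − (0.0764)·1.604872 − (0.1494/2.8712)·1.255235 = -0.123627
denominator = 1 − 1.604872 = -0.604872
p = -0.123627 / -0.604872 = 0.2044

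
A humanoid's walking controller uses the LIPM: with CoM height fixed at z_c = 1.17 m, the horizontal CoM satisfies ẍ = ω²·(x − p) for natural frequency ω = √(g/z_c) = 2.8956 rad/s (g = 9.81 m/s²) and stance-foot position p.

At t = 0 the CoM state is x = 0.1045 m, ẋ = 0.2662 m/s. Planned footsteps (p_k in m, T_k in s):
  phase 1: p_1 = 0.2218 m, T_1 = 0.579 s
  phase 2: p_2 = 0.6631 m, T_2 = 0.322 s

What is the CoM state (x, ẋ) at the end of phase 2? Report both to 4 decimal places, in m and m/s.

x = -0.1643, ẋ = -1.8483

phase 1: p=0.2218, T=0.579, ωT=1.676552, cosh=2.767054, sinh=2.580036; start (x,ẋ)=(0.104500, 0.266200) → end (x,ẋ)=(0.134414, -0.139730)
phase 2: p=0.6631, T=0.322, ωT=0.932383, cosh=1.467086, sinh=1.073471; start (x,ẋ)=(0.134414, -0.139730) → end (x,ẋ)=(-0.164329, -1.848333)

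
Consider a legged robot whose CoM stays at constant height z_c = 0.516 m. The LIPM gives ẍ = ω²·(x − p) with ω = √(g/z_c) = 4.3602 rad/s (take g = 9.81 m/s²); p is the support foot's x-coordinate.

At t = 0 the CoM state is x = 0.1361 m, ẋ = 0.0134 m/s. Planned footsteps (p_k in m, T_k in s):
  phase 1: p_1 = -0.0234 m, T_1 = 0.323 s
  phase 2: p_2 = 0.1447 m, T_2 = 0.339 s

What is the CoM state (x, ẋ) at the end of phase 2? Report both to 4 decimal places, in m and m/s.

x = 1.2188, ẋ = 4.8124

phase 1: p=-0.0234, T=0.323, ωT=1.408345, cosh=2.166864, sinh=1.922316; start (x,ẋ)=(0.136100, 0.013400) → end (x,ẋ)=(0.328123, 1.365915)
phase 2: p=0.1447, T=0.339, ωT=1.478108, cosh=2.306355, sinh=2.078286; start (x,ẋ)=(0.328123, 1.365915) → end (x,ẋ)=(1.218800, 4.812412)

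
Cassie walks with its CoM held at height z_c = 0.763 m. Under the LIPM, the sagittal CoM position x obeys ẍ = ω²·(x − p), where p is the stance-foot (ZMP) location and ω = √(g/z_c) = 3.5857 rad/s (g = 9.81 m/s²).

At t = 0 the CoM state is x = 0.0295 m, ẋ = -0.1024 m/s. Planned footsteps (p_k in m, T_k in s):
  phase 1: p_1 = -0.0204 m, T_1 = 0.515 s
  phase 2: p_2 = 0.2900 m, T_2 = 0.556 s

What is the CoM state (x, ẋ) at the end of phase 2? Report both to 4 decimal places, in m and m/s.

x = -0.3732, ẋ = -2.2325

phase 1: p=-0.0204, T=0.515, ωT=1.846636, cosh=3.248112, sinh=3.090345; start (x,ẋ)=(0.029500, -0.102400) → end (x,ẋ)=(0.053427, 0.220338)
phase 2: p=0.2900, T=0.556, ωT=1.993649, cosh=3.739238, sinh=3.603040; start (x,ẋ)=(0.053427, 0.220338) → end (x,ẋ)=(-0.373199, -2.232490)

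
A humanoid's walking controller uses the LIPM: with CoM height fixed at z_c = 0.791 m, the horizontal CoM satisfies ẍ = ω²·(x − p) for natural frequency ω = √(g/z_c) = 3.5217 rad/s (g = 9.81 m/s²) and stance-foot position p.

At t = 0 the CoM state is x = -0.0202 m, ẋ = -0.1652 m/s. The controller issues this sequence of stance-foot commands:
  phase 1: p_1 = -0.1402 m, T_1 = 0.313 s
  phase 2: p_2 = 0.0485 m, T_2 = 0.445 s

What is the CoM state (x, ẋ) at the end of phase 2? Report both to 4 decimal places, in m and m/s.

x = 0.1098, ẋ = 0.3138

phase 1: p=-0.1402, T=0.313, ωT=1.102292, cosh=1.671584, sinh=1.339475; start (x,ẋ)=(-0.020200, -0.165200) → end (x,ẋ)=(-0.002444, 0.289922)
phase 2: p=0.0485, T=0.445, ωT=1.567157, cosh=2.500819, sinh=2.292181; start (x,ẋ)=(-0.002444, 0.289922) → end (x,ẋ)=(0.109802, 0.313807)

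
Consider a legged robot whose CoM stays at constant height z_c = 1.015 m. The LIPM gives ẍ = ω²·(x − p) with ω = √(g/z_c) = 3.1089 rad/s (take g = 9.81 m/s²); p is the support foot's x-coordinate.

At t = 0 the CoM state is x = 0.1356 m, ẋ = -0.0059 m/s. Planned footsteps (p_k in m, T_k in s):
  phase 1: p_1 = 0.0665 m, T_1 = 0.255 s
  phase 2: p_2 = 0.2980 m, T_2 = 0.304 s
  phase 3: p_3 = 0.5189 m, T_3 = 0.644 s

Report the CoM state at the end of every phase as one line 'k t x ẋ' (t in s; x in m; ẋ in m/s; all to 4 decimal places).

phase 1: p=0.0665, T=0.255, ωT=0.792770, cosh=1.331048, sinh=0.878459; start (x,ẋ)=(0.135600, -0.005900) → end (x,ẋ)=(0.156808, 0.180862)
phase 2: p=0.2980, T=0.304, ωT=0.945106, cosh=1.480862, sinh=1.092223; start (x,ẋ)=(0.156808, 0.180862) → end (x,ẋ)=(0.152455, -0.211601)
phase 3: p=0.5189, T=0.644, ωT=2.002132, cosh=3.769935, sinh=3.634888; start (x,ẋ)=(0.152455, -0.211601) → end (x,ẋ)=(-1.109974, -4.938733)

1 0.2550 0.1568 0.1809
2 0.5590 0.1525 -0.2116
3 1.2030 -1.1100 -4.9387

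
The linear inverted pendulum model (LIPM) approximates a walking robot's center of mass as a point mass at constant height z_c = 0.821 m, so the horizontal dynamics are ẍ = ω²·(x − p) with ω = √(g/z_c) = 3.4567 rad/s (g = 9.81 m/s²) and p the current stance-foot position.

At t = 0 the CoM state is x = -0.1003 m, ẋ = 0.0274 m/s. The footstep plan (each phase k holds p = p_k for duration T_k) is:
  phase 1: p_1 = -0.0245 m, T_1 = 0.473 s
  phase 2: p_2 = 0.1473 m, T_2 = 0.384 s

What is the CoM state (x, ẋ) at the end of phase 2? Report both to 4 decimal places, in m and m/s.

x = -0.8581, ẋ = -3.3028

phase 1: p=-0.0245, T=0.473, ωT=1.635019, cosh=2.662252, sinh=2.467304; start (x,ẋ)=(-0.100300, 0.027400) → end (x,ẋ)=(-0.206741, -0.573532)
phase 2: p=0.1473, T=0.384, ωT=1.327373, cosh=2.018148, sinh=1.752975; start (x,ẋ)=(-0.206741, -0.573532) → end (x,ẋ)=(-0.858059, -3.302789)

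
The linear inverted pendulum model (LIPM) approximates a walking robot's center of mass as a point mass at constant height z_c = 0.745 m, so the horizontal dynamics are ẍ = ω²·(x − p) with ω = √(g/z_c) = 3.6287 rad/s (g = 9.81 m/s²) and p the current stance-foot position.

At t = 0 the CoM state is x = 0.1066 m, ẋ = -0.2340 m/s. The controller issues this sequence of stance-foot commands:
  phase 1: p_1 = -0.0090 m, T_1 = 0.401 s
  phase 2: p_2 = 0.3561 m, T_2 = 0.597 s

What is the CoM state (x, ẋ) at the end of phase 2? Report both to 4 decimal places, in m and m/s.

phase 1: p=-0.0090, T=0.401, ωT=1.455109, cosh=2.259162, sinh=2.025787; start (x,ẋ)=(0.106600, -0.234000) → end (x,ẋ)=(0.121524, 0.321129)
phase 2: p=0.3561, T=0.597, ωT=2.166334, cosh=4.420416, sinh=4.305819; start (x,ẋ)=(0.121524, 0.321129) → end (x,ẋ)=(-0.299770, -2.245610)

x = -0.2998, ẋ = -2.2456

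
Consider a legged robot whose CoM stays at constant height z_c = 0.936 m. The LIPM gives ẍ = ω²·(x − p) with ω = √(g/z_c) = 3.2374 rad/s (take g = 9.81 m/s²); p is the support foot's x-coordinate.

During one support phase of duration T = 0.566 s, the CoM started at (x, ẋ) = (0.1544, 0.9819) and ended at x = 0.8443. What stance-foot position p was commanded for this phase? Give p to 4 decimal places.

ωT = 3.2374·0.566 = 1.832368; cosh(ωT) = 3.204351, sinh(ωT) = 3.044317
x(T) = p + (x₀−p)·cosh(ωT) + (ẋ₀/ω)·sinh(ωT) ⇒ p·(1 − cosh) = x(T) − x₀·cosh − (ẋ₀/ω)·sinh
numerator   = 0.8443 − (0.1544)·3.204351 − (0.9819/3.2374)·3.044317 = -0.573790
denominator = 1 − 3.204351 = -2.204351
p = -0.573790 / -2.204351 = 0.2603

p = 0.2603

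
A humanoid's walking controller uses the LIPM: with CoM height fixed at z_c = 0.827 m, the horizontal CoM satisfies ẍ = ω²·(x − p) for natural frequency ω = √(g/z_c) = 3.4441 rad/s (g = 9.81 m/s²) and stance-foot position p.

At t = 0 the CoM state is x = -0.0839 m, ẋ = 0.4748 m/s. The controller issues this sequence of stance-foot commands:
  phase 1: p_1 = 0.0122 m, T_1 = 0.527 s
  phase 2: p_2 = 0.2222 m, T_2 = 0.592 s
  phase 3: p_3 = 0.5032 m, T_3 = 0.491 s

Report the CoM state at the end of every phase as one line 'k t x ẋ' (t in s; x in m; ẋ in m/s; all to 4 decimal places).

phase 1: p=0.0122, T=0.527, ωT=1.815041, cosh=3.152079, sinh=2.989247; start (x,ẋ)=(-0.083900, 0.474800) → end (x,ẋ)=(0.121380, 0.507232)
phase 2: p=0.2222, T=0.592, ωT=2.038907, cosh=3.906190, sinh=3.776019; start (x,ẋ)=(0.121380, 0.507232) → end (x,ẋ)=(0.384492, 0.670178)
phase 3: p=0.5032, T=0.491, ωT=1.691053, cosh=2.804758, sinh=2.620433; start (x,ẋ)=(0.384492, 0.670178) → end (x,ẋ)=(0.680156, 0.808345)

1 0.5270 0.1214 0.5072
2 1.1190 0.3845 0.6702
3 1.6100 0.6802 0.8083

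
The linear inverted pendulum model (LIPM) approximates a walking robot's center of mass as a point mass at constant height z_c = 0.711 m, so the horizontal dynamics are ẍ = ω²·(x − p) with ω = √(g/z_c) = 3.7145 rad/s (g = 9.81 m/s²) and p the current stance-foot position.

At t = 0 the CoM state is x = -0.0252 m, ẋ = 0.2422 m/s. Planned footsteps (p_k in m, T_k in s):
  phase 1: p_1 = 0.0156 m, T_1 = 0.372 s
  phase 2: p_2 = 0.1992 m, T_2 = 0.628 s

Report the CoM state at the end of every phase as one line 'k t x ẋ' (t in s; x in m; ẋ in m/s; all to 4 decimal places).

phase 1: p=0.0156, T=0.372, ωT=1.381794, cosh=2.116583, sinh=1.865456; start (x,ẋ)=(-0.025200, 0.242200) → end (x,ẋ)=(0.050878, 0.229924)
phase 2: p=0.1992, T=0.628, ωT=2.332706, cosh=5.201412, sinh=5.104379; start (x,ẋ)=(0.050878, 0.229924) → end (x,ẋ)=(-0.256326, -1.616281)

1 0.3720 0.0509 0.2299
2 1.0000 -0.2563 -1.6163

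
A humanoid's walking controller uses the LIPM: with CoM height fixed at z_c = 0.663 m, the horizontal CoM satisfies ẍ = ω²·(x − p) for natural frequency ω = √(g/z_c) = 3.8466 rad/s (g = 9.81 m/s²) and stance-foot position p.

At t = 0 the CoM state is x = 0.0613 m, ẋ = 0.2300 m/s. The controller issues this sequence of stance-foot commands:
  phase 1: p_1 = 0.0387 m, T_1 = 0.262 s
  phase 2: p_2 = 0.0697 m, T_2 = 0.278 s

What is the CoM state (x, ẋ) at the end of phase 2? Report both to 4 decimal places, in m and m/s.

phase 1: p=0.0387, T=0.262, ωT=1.007809, cosh=1.552305, sinh=1.187287; start (x,ẋ)=(0.061300, 0.230000) → end (x,ẋ)=(0.144774, 0.460245)
phase 2: p=0.0697, T=0.278, ωT=1.069355, cosh=1.628365, sinh=1.285135; start (x,ẋ)=(0.144774, 0.460245) → end (x,ẋ)=(0.345713, 1.120565)

x = 0.3457, ẋ = 1.1206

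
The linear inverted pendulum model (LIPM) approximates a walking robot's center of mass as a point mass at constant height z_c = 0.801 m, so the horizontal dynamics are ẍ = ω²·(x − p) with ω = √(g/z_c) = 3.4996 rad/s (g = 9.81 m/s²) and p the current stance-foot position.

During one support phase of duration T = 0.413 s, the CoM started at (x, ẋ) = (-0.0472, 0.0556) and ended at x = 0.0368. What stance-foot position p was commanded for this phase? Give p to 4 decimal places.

ωT = 3.4996·0.413 = 1.445335; cosh(ωT) = 2.239470, sinh(ωT) = 2.003803
x(T) = p + (x₀−p)·cosh(ωT) + (ẋ₀/ω)·sinh(ωT) ⇒ p·(1 − cosh) = x(T) − x₀·cosh − (ẋ₀/ω)·sinh
numerator   = 0.0368 − (-0.0472)·2.239470 − (0.0556/3.4996)·2.003803 = 0.110668
denominator = 1 − 2.239470 = -1.239470
p = 0.110668 / -1.239470 = -0.0893

p = -0.0893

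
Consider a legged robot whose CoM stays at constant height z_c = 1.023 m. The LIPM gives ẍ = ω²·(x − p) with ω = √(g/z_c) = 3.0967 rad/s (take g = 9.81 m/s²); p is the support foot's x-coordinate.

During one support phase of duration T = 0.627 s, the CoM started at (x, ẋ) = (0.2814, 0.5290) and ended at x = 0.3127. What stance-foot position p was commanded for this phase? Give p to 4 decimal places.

p = 0.4972

ωT = 3.0967·0.627 = 1.941631; cosh(ωT) = 3.556790, sinh(ωT) = 3.413320
x(T) = p + (x₀−p)·cosh(ωT) + (ẋ₀/ω)·sinh(ωT) ⇒ p·(1 − cosh) = x(T) − x₀·cosh − (ẋ₀/ω)·sinh
numerator   = 0.3127 − (0.2814)·3.556790 − (0.5290/3.0967)·3.413320 = -1.271268
denominator = 1 − 3.556790 = -2.556790
p = -1.271268 / -2.556790 = 0.4972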